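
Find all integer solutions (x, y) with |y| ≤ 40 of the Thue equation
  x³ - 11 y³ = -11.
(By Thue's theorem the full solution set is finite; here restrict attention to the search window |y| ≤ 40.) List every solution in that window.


The equation is x³ - 11y³ = -11. For fixed y, x³ = 11·y³ − 11, so a solution requires the RHS to be a perfect cube.
Strategy: iterate y from -40 to 40, compute RHS = 11·y³ − 11, and check whether it is a (positive or negative) perfect cube.
Check small values of y:
  y = 0: RHS = -11 is not a perfect cube.
  y = 1: RHS = 0 = (0)³ ⇒ x = 0 works.
  y = -1: RHS = -22 is not a perfect cube.
  y = 2: RHS = 77 is not a perfect cube.
  y = -2: RHS = -99 is not a perfect cube.
  y = 3: RHS = 286 is not a perfect cube.
  y = -3: RHS = -308 is not a perfect cube.
Continuing the search up to |y| = 40 finds no further solutions beyond those listed.
Collected solutions: (0, 1).

Solutions (with |y| ≤ 40): (0, 1).


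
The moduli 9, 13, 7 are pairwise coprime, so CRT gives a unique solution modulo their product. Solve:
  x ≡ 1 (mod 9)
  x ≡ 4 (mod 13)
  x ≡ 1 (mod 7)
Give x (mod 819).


Moduli 9, 13, 7 are pairwise coprime; by CRT there is a unique solution modulo M = 9 · 13 · 7 = 819.
Solve pairwise, accumulating the modulus:
  Start with x ≡ 1 (mod 9).
  Combine with x ≡ 4 (mod 13): since gcd(9, 13) = 1, we get a unique residue mod 117.
    Write x = 1 + 9·t and substitute into x ≡ 4 (mod 13): 9·t ≡ 4 − 1 = 3 (mod 13).
    The inverse of 9 mod 13 is 3 (since 9·3 = 27 = 2·13 + 1), so t ≡ 3·3 = 9 ≡ 9 (mod 13).
    Then x = 1 + 9·9 = 82, valid modulo lcm(9, 13) = 117: x ≡ 82 (mod 117).
  Combine with x ≡ 1 (mod 7): since gcd(117, 7) = 1, we get a unique residue mod 819.
    Write x = 82 + 117·t and substitute into x ≡ 1 (mod 7): 117·t ≡ 1 − 82 = -81 (mod 7).
    Reduce coefficients mod 7: 5·t ≡ 3 (mod 7).
    The inverse of 5 mod 7 is 3 (since 5·3 = 15 = 2·7 + 1), so t ≡ 3·3 = 9 ≡ 2 (mod 7).
    Then x = 82 + 117·2 = 316, valid modulo lcm(117, 7) = 819: x ≡ 316 (mod 819).
Verify: 316 mod 9 = 1 ✓, 316 mod 13 = 4 ✓, 316 mod 7 = 1 ✓.

x ≡ 316 (mod 819).


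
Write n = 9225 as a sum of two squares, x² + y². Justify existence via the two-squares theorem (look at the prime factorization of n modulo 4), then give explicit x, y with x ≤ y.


Step 1: Factor n = 9225 = 3^2 · 5^2 · 41.
Step 2: Check the mod-4 condition on each prime factor: 3 ≡ 3 (mod 4), exponent 2 (must be even); 5 ≡ 1 (mod 4), exponent 2; 41 ≡ 1 (mod 4), exponent 1.
All primes ≡ 3 (mod 4) appear to even exponent (or don't appear), so by the two-squares theorem n IS expressible as a sum of two squares.
Step 3: Build a representation. Group n = k² · m with k = 3 and m = 5 · 5 · 41 = 1025 (a product of primes ≡ 1 (mod 4)); a representation of m scales to one of n via (k·x)² + (k·y)² = k²(x² + y²). Each prime p ≡ 1 (mod 4) is itself a sum of two squares; find a² by testing p − a² for a perfect square:
  5: 5 − 1² = 4 = 2² ⇒ 5 = 1² + 2².
  41: 41 − 1² = 40, 41 − 2² = 37, 41 − 3² = 32, 41 − 4² = 25 = 5² ⇒ 41 = 4² + 5².
  Combine using the Brahmagupta–Fibonacci identity (a² + b²)(c² + d²) = (ac − bd)² + (ad + bc)² = (ac + bd)² + (ad − bc)²:
  5 · 5 = 25: from (1² + 2²)(1² + 2²), take (1·1 − 2·2, 1·2 + 2·1) = (1 − 4, 2 + 2) = (-3, 4); dropping signs (only squares matter) gives (3, 4); check 3² + 4² = 9 + 16 = 25 ✓.
  25 · 41 = 1025: from (3² + 4²)(4² + 5²), take (3·4 − 4·5, 3·5 + 4·4) = (12 − 20, 15 + 16) = (-8, 31); dropping signs (only squares matter) gives (8, 31); check 8² + 31² = 64 + 961 = 1025 ✓.
  Scale by k = 3: (3·8, 3·31) = (24, 93).
Step 4: Order so x ≤ y and verify: 24² + 93² = 576 + 8649 = 9225 = n. ✓

n = 9225 = 24² + 93² (one valid representation with x ≤ y).


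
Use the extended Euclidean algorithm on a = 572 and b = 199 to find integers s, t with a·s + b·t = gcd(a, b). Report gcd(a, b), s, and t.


Euclidean algorithm on (572, 199) — divide until remainder is 0:
  572 = 2 · 199 + 174
  199 = 1 · 174 + 25
  174 = 6 · 25 + 24
  25 = 1 · 24 + 1
  24 = 24 · 1 + 0
gcd(572, 199) = 1.
Track Bezout coefficients alongside the remainders: start with r₀ = 572 = a·1 + b·0 (s = 1, t = 0) and r₁ = 199 = a·0 + b·1 (s = 0, t = 1); each new remainder r_{k+1} = r_{k-1} − q_k·r_k inherits s_{k+1} = s_{k-1} − q_k·s_k, t_{k+1} = t_{k-1} − q_k·t_k, so r_k = a·s_k + b·t_k at every step:
  q = 2: r = 174, s = 1 − 2·0 = 1, t = 0 − 2·1 = -2  (check: 572·1 + 199·(-2) = 174)
  q = 1: r = 25, s = 0 − 1·1 = -1, t = 1 − 1·(-2) = 3  (check: 572·(-1) + 199·3 = 25)
  q = 6: r = 24, s = 1 − 6·(-1) = 7, t = -2 − 6·3 = -20  (check: 572·7 + 199·(-20) = 24)
  q = 1: r = 1, s = -1 − 1·7 = -8, t = 3 − 1·(-20) = 23  (check: 572·(-8) + 199·23 = 1)
The row with r = 1 (the gcd) gives the Bezout coefficients s = -8, t = 23.
Result: 572 · (-8) + 199 · (23) = 1.

gcd(572, 199) = 1; s = -8, t = 23 (check: 572·(-8) + 199·23 = 1).


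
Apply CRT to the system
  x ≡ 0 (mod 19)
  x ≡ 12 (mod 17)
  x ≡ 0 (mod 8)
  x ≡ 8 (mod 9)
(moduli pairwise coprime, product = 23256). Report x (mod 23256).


Product of moduli M = 19 · 17 · 8 · 9 = 23256.
Merge one congruence at a time:
  Start: x ≡ 0 (mod 19).
  Combine with x ≡ 12 (mod 17); new modulus lcm = 323.
    Write x = 0 + 19·t and substitute into x ≡ 12 (mod 17): 19·t ≡ 12 − 0 = 12 (mod 17).
    Reduce coefficients mod 17: 2·t ≡ 12 (mod 17).
    The inverse of 2 mod 17 is 9 (since 2·9 = 18 = 1·17 + 1), so t ≡ 9·12 = 108 ≡ 6 (mod 17).
    Then x = 0 + 19·6 = 114, valid modulo lcm(19, 17) = 323: x ≡ 114 (mod 323).
  Combine with x ≡ 0 (mod 8); new modulus lcm = 2584.
    Write x = 114 + 323·t and substitute into x ≡ 0 (mod 8): 323·t ≡ 0 − 114 = -114 (mod 8).
    Reduce coefficients mod 8: 3·t ≡ 6 (mod 8).
    The inverse of 3 mod 8 is 3 (since 3·3 = 9 = 1·8 + 1), so t ≡ 3·6 = 18 ≡ 2 (mod 8).
    Then x = 114 + 323·2 = 760, valid modulo lcm(323, 8) = 2584: x ≡ 760 (mod 2584).
  Combine with x ≡ 8 (mod 9); new modulus lcm = 23256.
    Write x = 760 + 2584·t and substitute into x ≡ 8 (mod 9): 2584·t ≡ 8 − 760 = -752 (mod 9).
    Reduce coefficients mod 9: 1·t ≡ 4 (mod 9).
    So t ≡ 4 (mod 9).
    Then x = 760 + 2584·4 = 11096, valid modulo lcm(2584, 9) = 23256: x ≡ 11096 (mod 23256).
Verify against each original: 11096 mod 19 = 0, 11096 mod 17 = 12, 11096 mod 8 = 0, 11096 mod 9 = 8.

x ≡ 11096 (mod 23256).


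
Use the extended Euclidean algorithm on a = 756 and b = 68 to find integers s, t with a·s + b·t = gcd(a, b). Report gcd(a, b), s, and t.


Euclidean algorithm on (756, 68) — divide until remainder is 0:
  756 = 11 · 68 + 8
  68 = 8 · 8 + 4
  8 = 2 · 4 + 0
gcd(756, 68) = 4.
Track Bezout coefficients alongside the remainders: start with r₀ = 756 = a·1 + b·0 (s = 1, t = 0) and r₁ = 68 = a·0 + b·1 (s = 0, t = 1); each new remainder r_{k+1} = r_{k-1} − q_k·r_k inherits s_{k+1} = s_{k-1} − q_k·s_k, t_{k+1} = t_{k-1} − q_k·t_k, so r_k = a·s_k + b·t_k at every step:
  q = 11: r = 8, s = 1 − 11·0 = 1, t = 0 − 11·1 = -11  (check: 756·1 + 68·(-11) = 8)
  q = 8: r = 4, s = 0 − 8·1 = -8, t = 1 − 8·(-11) = 89  (check: 756·(-8) + 68·89 = 4)
The row with r = 4 (the gcd) gives the Bezout coefficients s = -8, t = 89.
Result: 756 · (-8) + 68 · (89) = 4.

gcd(756, 68) = 4; s = -8, t = 89 (check: 756·(-8) + 68·89 = 4).


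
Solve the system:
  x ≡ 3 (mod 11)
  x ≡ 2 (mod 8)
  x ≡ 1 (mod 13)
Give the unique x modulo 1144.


Moduli 11, 8, 13 are pairwise coprime; by CRT there is a unique solution modulo M = 11 · 8 · 13 = 1144.
Solve pairwise, accumulating the modulus:
  Start with x ≡ 3 (mod 11).
  Combine with x ≡ 2 (mod 8): since gcd(11, 8) = 1, we get a unique residue mod 88.
    Write x = 3 + 11·t and substitute into x ≡ 2 (mod 8): 11·t ≡ 2 − 3 = -1 (mod 8).
    Reduce coefficients mod 8: 3·t ≡ 7 (mod 8).
    The inverse of 3 mod 8 is 3 (since 3·3 = 9 = 1·8 + 1), so t ≡ 3·7 = 21 ≡ 5 (mod 8).
    Then x = 3 + 11·5 = 58, valid modulo lcm(11, 8) = 88: x ≡ 58 (mod 88).
  Combine with x ≡ 1 (mod 13): since gcd(88, 13) = 1, we get a unique residue mod 1144.
    Write x = 58 + 88·t and substitute into x ≡ 1 (mod 13): 88·t ≡ 1 − 58 = -57 (mod 13).
    Reduce coefficients mod 13: 10·t ≡ 8 (mod 13).
    The inverse of 10 mod 13 is 4 (since 10·4 = 40 = 3·13 + 1), so t ≡ 4·8 = 32 ≡ 6 (mod 13).
    Then x = 58 + 88·6 = 586, valid modulo lcm(88, 13) = 1144: x ≡ 586 (mod 1144).
Verify: 586 mod 11 = 3 ✓, 586 mod 8 = 2 ✓, 586 mod 13 = 1 ✓.

x ≡ 586 (mod 1144).


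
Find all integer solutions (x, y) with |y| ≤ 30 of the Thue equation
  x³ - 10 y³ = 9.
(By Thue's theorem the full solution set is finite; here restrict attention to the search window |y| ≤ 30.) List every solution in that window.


The equation is x³ - 10y³ = 9. For fixed y, x³ = 10·y³ + 9, so a solution requires the RHS to be a perfect cube.
Strategy: iterate y from -30 to 30, compute RHS = 10·y³ + 9, and check whether it is a (positive or negative) perfect cube.
Check small values of y:
  y = 0: RHS = 9 is not a perfect cube.
  y = 1: RHS = 19 is not a perfect cube.
  y = -1: RHS = -1 = (-1)³ ⇒ x = -1 works.
  y = 2: RHS = 89 is not a perfect cube.
  y = -2: RHS = -71 is not a perfect cube.
  y = 3: RHS = 279 is not a perfect cube.
  y = -3: RHS = -261 is not a perfect cube.
Continuing the search up to |y| = 30 finds no further solutions beyond those listed.
Collected solutions: (-1, -1).

Solutions (with |y| ≤ 30): (-1, -1).


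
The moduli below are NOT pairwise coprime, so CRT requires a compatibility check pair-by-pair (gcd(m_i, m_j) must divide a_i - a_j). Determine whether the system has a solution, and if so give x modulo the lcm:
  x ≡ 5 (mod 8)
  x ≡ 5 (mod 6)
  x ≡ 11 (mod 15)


Moduli 8, 6, 15 are not pairwise coprime, so CRT works modulo lcm(m_i) when all pairwise compatibility conditions hold.
Pairwise compatibility: gcd(m_i, m_j) must divide a_i - a_j for every pair.
Merge one congruence at a time:
  Start: x ≡ 5 (mod 8).
  Combine with x ≡ 5 (mod 6): gcd(8, 6) = 2; 5 - 5 = 0, which IS divisible by 2, so compatible.
    Write x = 5 + 8·t and substitute into x ≡ 5 (mod 6): 8·t ≡ 5 − 5 = 0 (mod 6).
    Divide the congruence (and modulus) by g = 2: 4·t ≡ 0 (mod 3).
    Reduce coefficients mod 3: 1·t ≡ 0 (mod 3).
    So t ≡ 0 (mod 3).
    Then x = 5 + 8·0 = 5, valid modulo lcm(8, 6) = 24: x ≡ 5 (mod 24).
  Combine with x ≡ 11 (mod 15): gcd(24, 15) = 3; 11 - 5 = 6, which IS divisible by 3, so compatible.
    Write x = 5 + 24·t and substitute into x ≡ 11 (mod 15): 24·t ≡ 11 − 5 = 6 (mod 15).
    Divide the congruence (and modulus) by g = 3: 8·t ≡ 2 (mod 5).
    Reduce coefficients mod 5: 3·t ≡ 2 (mod 5).
    The inverse of 3 mod 5 is 2 (since 3·2 = 6 = 1·5 + 1), so t ≡ 2·2 = 4 ≡ 4 (mod 5).
    Then x = 5 + 24·4 = 101, valid modulo lcm(24, 15) = 120: x ≡ 101 (mod 120).
Verify: 101 mod 8 = 5, 101 mod 6 = 5, 101 mod 15 = 11.

x ≡ 101 (mod 120).


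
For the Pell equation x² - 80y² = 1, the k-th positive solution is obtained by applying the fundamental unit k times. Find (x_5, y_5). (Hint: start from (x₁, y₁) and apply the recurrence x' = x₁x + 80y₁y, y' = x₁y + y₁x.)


Step 1: Find the fundamental solution (x₁, y₁) of x² - 80y² = 1.
  Expand √80 as a continued fraction. a₀ = ⌊√80⌋ = 8; iterate m_{k+1} = d_k·a_k − m_k, d_{k+1} = (80 − m_{k+1}²)/d_k, a_{k+1} = ⌊(a₀ + m_{k+1})/d_{k+1}⌋ (starting m₀ = 0, d₀ = 1), with convergents p_k = a_k·p_{k-1} + p_{k-2}, q_k = a_k·q_{k-1} + q_{k-2} (p₋₁ = 1, q₋₁ = 0):
  k = 0: a₀ = 8; p₀/q₀ = 8/1; p₀² − 80·q₀² = 64 − 80 = -16.
  k = 1: m = 8, d = 16, a = ⌊(8 + 8)/16⌋ = 1; p/q = (1·8 + 1)/(1·1 + 0) = 9/1; p² − 80·q² = 81 − 80 = 1.
  The first convergent with p² − 80·q² = 1 gives the fundamental solution (x₁, y₁) = (9, 1).
Step 2: Apply the recurrence (x_{n+1}, y_{n+1}) = (x₁x_n + 80y₁y_n, x₁y_n + y₁x_n) repeatedly.
  From (x_1, y_1) = (9, 1): x_2 = 9·9 + 80·1·1 = 161; y_2 = 9·1 + 1·9 = 18.
  From (x_2, y_2) = (161, 18): x_3 = 9·161 + 80·1·18 = 2889; y_3 = 9·18 + 1·161 = 323.
  From (x_3, y_3) = (2889, 323): x_4 = 9·2889 + 80·1·323 = 51841; y_4 = 9·323 + 1·2889 = 5796.
  From (x_4, y_4) = (51841, 5796): x_5 = 9·51841 + 80·1·5796 = 930249; y_5 = 9·5796 + 1·51841 = 104005.
Step 3: Verify x_5² - 80·y_5² = 865363202001 - 865363202000 = 1 (should be 1). ✓

(x_1, y_1) = (9, 1); (x_5, y_5) = (930249, 104005).


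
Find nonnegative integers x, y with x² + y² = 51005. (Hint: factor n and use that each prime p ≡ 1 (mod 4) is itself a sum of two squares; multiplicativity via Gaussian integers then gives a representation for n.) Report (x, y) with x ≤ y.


Step 1: Factor n = 51005 = 5 · 101^2.
Step 2: Check the mod-4 condition on each prime factor: 5 ≡ 1 (mod 4), exponent 1; 101 ≡ 1 (mod 4), exponent 2.
All primes ≡ 3 (mod 4) appear to even exponent (or don't appear), so by the two-squares theorem n IS expressible as a sum of two squares.
Step 3: Build a representation. Here n = 5 · 101 · 101 is a product of primes ≡ 1 (mod 4). Each prime p ≡ 1 (mod 4) is itself a sum of two squares; find a² by testing p − a² for a perfect square:
  5: 5 − 1² = 4 = 2² ⇒ 5 = 1² + 2².
  101: 101 − 1² = 100 = 10² ⇒ 101 = 1² + 10².
  Combine using the Brahmagupta–Fibonacci identity (a² + b²)(c² + d²) = (ac − bd)² + (ad + bc)² = (ac + bd)² + (ad − bc)²:
  5 · 101 = 505: from (1² + 2²)(1² + 10²), take (1·1 − 2·10, 1·10 + 2·1) = (1 − 20, 10 + 2) = (-19, 12); dropping signs (only squares matter) gives (19, 12); check 19² + 12² = 361 + 144 = 505 ✓.
  505 · 101 = 51005: from (19² + 12²)(1² + 10²), take (19·1 − 12·10, 19·10 + 12·1) = (19 − 120, 190 + 12) = (-101, 202); dropping signs (only squares matter) gives (101, 202); check 101² + 202² = 10201 + 40804 = 51005 ✓.
Step 4: Order so x ≤ y and verify: 101² + 202² = 10201 + 40804 = 51005 = n. ✓

n = 51005 = 101² + 202² (one valid representation with x ≤ y).


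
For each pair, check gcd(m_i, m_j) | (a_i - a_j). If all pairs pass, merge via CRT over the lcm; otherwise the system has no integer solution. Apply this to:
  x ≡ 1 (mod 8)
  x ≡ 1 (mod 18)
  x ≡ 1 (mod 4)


Moduli 8, 18, 4 are not pairwise coprime, so CRT works modulo lcm(m_i) when all pairwise compatibility conditions hold.
Pairwise compatibility: gcd(m_i, m_j) must divide a_i - a_j for every pair.
Merge one congruence at a time:
  Start: x ≡ 1 (mod 8).
  Combine with x ≡ 1 (mod 18): gcd(8, 18) = 2; 1 - 1 = 0, which IS divisible by 2, so compatible.
    Write x = 1 + 8·t and substitute into x ≡ 1 (mod 18): 8·t ≡ 1 − 1 = 0 (mod 18).
    Divide the congruence (and modulus) by g = 2: 4·t ≡ 0 (mod 9).
    The inverse of 4 mod 9 is 7 (since 4·7 = 28 = 3·9 + 1), so t ≡ 7·0 = 0 ≡ 0 (mod 9).
    Then x = 1 + 8·0 = 1, valid modulo lcm(8, 18) = 72: x ≡ 1 (mod 72).
  Combine with x ≡ 1 (mod 4): gcd(72, 4) = 4; 1 - 1 = 0, which IS divisible by 4, so compatible.
    Write x = 1 + 72·t and substitute into x ≡ 1 (mod 4): 72·t ≡ 1 − 1 = 0 (mod 4).
    Divide the congruence (and modulus) by g = 4: 18·t ≡ 0 (mod 1).
    Modulo 1 every t works; take t = 0.
    Then x = 1 + 72·0 = 1, valid modulo lcm(72, 4) = 72: x ≡ 1 (mod 72).
Verify: 1 mod 8 = 1, 1 mod 18 = 1, 1 mod 4 = 1.

x ≡ 1 (mod 72).


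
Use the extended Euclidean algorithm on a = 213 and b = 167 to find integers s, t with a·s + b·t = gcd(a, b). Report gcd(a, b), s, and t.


Euclidean algorithm on (213, 167) — divide until remainder is 0:
  213 = 1 · 167 + 46
  167 = 3 · 46 + 29
  46 = 1 · 29 + 17
  29 = 1 · 17 + 12
  17 = 1 · 12 + 5
  12 = 2 · 5 + 2
  5 = 2 · 2 + 1
  2 = 2 · 1 + 0
gcd(213, 167) = 1.
Track Bezout coefficients alongside the remainders: start with r₀ = 213 = a·1 + b·0 (s = 1, t = 0) and r₁ = 167 = a·0 + b·1 (s = 0, t = 1); each new remainder r_{k+1} = r_{k-1} − q_k·r_k inherits s_{k+1} = s_{k-1} − q_k·s_k, t_{k+1} = t_{k-1} − q_k·t_k, so r_k = a·s_k + b·t_k at every step:
  q = 1: r = 46, s = 1 − 1·0 = 1, t = 0 − 1·1 = -1  (check: 213·1 + 167·(-1) = 46)
  q = 3: r = 29, s = 0 − 3·1 = -3, t = 1 − 3·(-1) = 4  (check: 213·(-3) + 167·4 = 29)
  q = 1: r = 17, s = 1 − 1·(-3) = 4, t = -1 − 1·4 = -5  (check: 213·4 + 167·(-5) = 17)
  q = 1: r = 12, s = -3 − 1·4 = -7, t = 4 − 1·(-5) = 9  (check: 213·(-7) + 167·9 = 12)
  q = 1: r = 5, s = 4 − 1·(-7) = 11, t = -5 − 1·9 = -14  (check: 213·11 + 167·(-14) = 5)
  q = 2: r = 2, s = -7 − 2·11 = -29, t = 9 − 2·(-14) = 37  (check: 213·(-29) + 167·37 = 2)
  q = 2: r = 1, s = 11 − 2·(-29) = 69, t = -14 − 2·37 = -88  (check: 213·69 + 167·(-88) = 1)
The row with r = 1 (the gcd) gives the Bezout coefficients s = 69, t = -88.
Result: 213 · (69) + 167 · (-88) = 1.

gcd(213, 167) = 1; s = 69, t = -88 (check: 213·69 + 167·(-88) = 1).


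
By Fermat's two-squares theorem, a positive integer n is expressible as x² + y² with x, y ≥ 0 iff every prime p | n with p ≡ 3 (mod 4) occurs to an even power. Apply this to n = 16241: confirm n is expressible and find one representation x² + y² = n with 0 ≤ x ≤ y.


Step 1: Factor n = 16241 = 109 · 149.
Step 2: Check the mod-4 condition on each prime factor: 109 ≡ 1 (mod 4), exponent 1; 149 ≡ 1 (mod 4), exponent 1.
All primes ≡ 3 (mod 4) appear to even exponent (or don't appear), so by the two-squares theorem n IS expressible as a sum of two squares.
Step 3: Build a representation. Here n = 109 · 149 is a product of primes ≡ 1 (mod 4). Each prime p ≡ 1 (mod 4) is itself a sum of two squares; find a² by testing p − a² for a perfect square:
  109: 109 − 1² = 108, 109 − 2² = 105, 109 − 3² = 100 = 10² ⇒ 109 = 3² + 10².
  149: 149 − 1² = 148, 149 − 2² = 145, 149 − 3² = 140, 149 − 4² = 133, 149 − 5² = 124, 149 − 6² = 113, 149 − 7² = 100 = 10² ⇒ 149 = 7² + 10².
  Combine using the Brahmagupta–Fibonacci identity (a² + b²)(c² + d²) = (ac − bd)² + (ad + bc)² = (ac + bd)² + (ad − bc)²:
  109 · 149 = 16241: from (3² + 10²)(7² + 10²), take (3·7 − 10·10, 3·10 + 10·7) = (21 − 100, 30 + 70) = (-79, 100); dropping signs (only squares matter) gives (79, 100); check 79² + 100² = 6241 + 10000 = 16241 ✓.
Step 4: Order so x ≤ y and verify: 79² + 100² = 6241 + 10000 = 16241 = n. ✓

n = 16241 = 79² + 100² (one valid representation with x ≤ y).


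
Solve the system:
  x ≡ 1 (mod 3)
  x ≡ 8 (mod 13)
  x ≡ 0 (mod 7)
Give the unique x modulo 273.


Moduli 3, 13, 7 are pairwise coprime; by CRT there is a unique solution modulo M = 3 · 13 · 7 = 273.
Solve pairwise, accumulating the modulus:
  Start with x ≡ 1 (mod 3).
  Combine with x ≡ 8 (mod 13): since gcd(3, 13) = 1, we get a unique residue mod 39.
    Write x = 1 + 3·t and substitute into x ≡ 8 (mod 13): 3·t ≡ 8 − 1 = 7 (mod 13).
    The inverse of 3 mod 13 is 9 (since 3·9 = 27 = 2·13 + 1), so t ≡ 9·7 = 63 ≡ 11 (mod 13).
    Then x = 1 + 3·11 = 34, valid modulo lcm(3, 13) = 39: x ≡ 34 (mod 39).
  Combine with x ≡ 0 (mod 7): since gcd(39, 7) = 1, we get a unique residue mod 273.
    Write x = 34 + 39·t and substitute into x ≡ 0 (mod 7): 39·t ≡ 0 − 34 = -34 (mod 7).
    Reduce coefficients mod 7: 4·t ≡ 1 (mod 7).
    The inverse of 4 mod 7 is 2 (since 4·2 = 8 = 1·7 + 1), so t ≡ 2·1 = 2 ≡ 2 (mod 7).
    Then x = 34 + 39·2 = 112, valid modulo lcm(39, 7) = 273: x ≡ 112 (mod 273).
Verify: 112 mod 3 = 1 ✓, 112 mod 13 = 8 ✓, 112 mod 7 = 0 ✓.

x ≡ 112 (mod 273).


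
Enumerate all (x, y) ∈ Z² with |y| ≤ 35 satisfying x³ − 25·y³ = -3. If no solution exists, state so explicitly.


The equation is x³ - 25y³ = -3. For fixed y, x³ = 25·y³ − 3, so a solution requires the RHS to be a perfect cube.
Strategy: iterate y from -35 to 35, compute RHS = 25·y³ − 3, and check whether it is a (positive or negative) perfect cube.
Check small values of y:
  y = 0: RHS = -3 is not a perfect cube.
  y = 1: RHS = 22 is not a perfect cube.
  y = -1: RHS = -28 is not a perfect cube.
  y = 2: RHS = 197 is not a perfect cube.
  y = -2: RHS = -203 is not a perfect cube.
  y = 3: RHS = 672 is not a perfect cube.
  y = -3: RHS = -678 is not a perfect cube.
Continuing the search up to |y| = 35 finds no solutions either.
No (x, y) in the scanned range satisfies the equation.

No integer solutions with |y| ≤ 35.


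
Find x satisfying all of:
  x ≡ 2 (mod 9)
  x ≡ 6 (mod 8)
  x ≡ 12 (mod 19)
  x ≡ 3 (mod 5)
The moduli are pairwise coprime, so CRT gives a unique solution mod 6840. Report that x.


Product of moduli M = 9 · 8 · 19 · 5 = 6840.
Merge one congruence at a time:
  Start: x ≡ 2 (mod 9).
  Combine with x ≡ 6 (mod 8); new modulus lcm = 72.
    Write x = 2 + 9·t and substitute into x ≡ 6 (mod 8): 9·t ≡ 6 − 2 = 4 (mod 8).
    Reduce coefficients mod 8: 1·t ≡ 4 (mod 8).
    So t ≡ 4 (mod 8).
    Then x = 2 + 9·4 = 38, valid modulo lcm(9, 8) = 72: x ≡ 38 (mod 72).
  Combine with x ≡ 12 (mod 19); new modulus lcm = 1368.
    Write x = 38 + 72·t and substitute into x ≡ 12 (mod 19): 72·t ≡ 12 − 38 = -26 (mod 19).
    Reduce coefficients mod 19: 15·t ≡ 12 (mod 19).
    The inverse of 15 mod 19 is 14 (since 15·14 = 210 = 11·19 + 1), so t ≡ 14·12 = 168 ≡ 16 (mod 19).
    Then x = 38 + 72·16 = 1190, valid modulo lcm(72, 19) = 1368: x ≡ 1190 (mod 1368).
  Combine with x ≡ 3 (mod 5); new modulus lcm = 6840.
    Write x = 1190 + 1368·t and substitute into x ≡ 3 (mod 5): 1368·t ≡ 3 − 1190 = -1187 (mod 5).
    Reduce coefficients mod 5: 3·t ≡ 3 (mod 5).
    The inverse of 3 mod 5 is 2 (since 3·2 = 6 = 1·5 + 1), so t ≡ 2·3 = 6 ≡ 1 (mod 5).
    Then x = 1190 + 1368·1 = 2558, valid modulo lcm(1368, 5) = 6840: x ≡ 2558 (mod 6840).
Verify against each original: 2558 mod 9 = 2, 2558 mod 8 = 6, 2558 mod 19 = 12, 2558 mod 5 = 3.

x ≡ 2558 (mod 6840).


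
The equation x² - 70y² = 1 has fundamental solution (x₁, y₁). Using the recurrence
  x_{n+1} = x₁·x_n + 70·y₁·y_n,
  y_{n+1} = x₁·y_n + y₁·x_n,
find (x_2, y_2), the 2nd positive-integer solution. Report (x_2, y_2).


Step 1: Find the fundamental solution (x₁, y₁) of x² - 70y² = 1.
  Expand √70 as a continued fraction. a₀ = ⌊√70⌋ = 8; iterate m_{k+1} = d_k·a_k − m_k, d_{k+1} = (70 − m_{k+1}²)/d_k, a_{k+1} = ⌊(a₀ + m_{k+1})/d_{k+1}⌋ (starting m₀ = 0, d₀ = 1), with convergents p_k = a_k·p_{k-1} + p_{k-2}, q_k = a_k·q_{k-1} + q_{k-2} (p₋₁ = 1, q₋₁ = 0):
  k = 0: a₀ = 8; p₀/q₀ = 8/1; p₀² − 70·q₀² = 64 − 70 = -6.
  k = 1: m = 8, d = 6, a = ⌊(8 + 8)/6⌋ = 2; p/q = (2·8 + 1)/(2·1 + 0) = 17/2; p² − 70·q² = 289 − 280 = 9.
  k = 2: m = 4, d = 9, a = ⌊(8 + 4)/9⌋ = 1; p/q = (1·17 + 8)/(1·2 + 1) = 25/3; p² − 70·q² = 625 − 630 = -5.
  k = 3: m = 5, d = 5, a = ⌊(8 + 5)/5⌋ = 2; p/q = (2·25 + 17)/(2·3 + 2) = 67/8; p² − 70·q² = 4489 − 4480 = 9.
  k = 4: m = 5, d = 9, a = ⌊(8 + 5)/9⌋ = 1; p/q = (1·67 + 25)/(1·8 + 3) = 92/11; p² − 70·q² = 8464 − 8470 = -6.
  k = 5: m = 4, d = 6, a = ⌊(8 + 4)/6⌋ = 2; p/q = (2·92 + 67)/(2·11 + 8) = 251/30; p² − 70·q² = 63001 − 63000 = 1.
  The first convergent with p² − 70·q² = 1 gives the fundamental solution (x₁, y₁) = (251, 30).
Step 2: Apply the recurrence (x_{n+1}, y_{n+1}) = (x₁x_n + 70y₁y_n, x₁y_n + y₁x_n) repeatedly.
  From (x_1, y_1) = (251, 30): x_2 = 251·251 + 70·30·30 = 126001; y_2 = 251·30 + 30·251 = 15060.
Step 3: Verify x_2² - 70·y_2² = 15876252001 - 15876252000 = 1 (should be 1). ✓

(x_1, y_1) = (251, 30); (x_2, y_2) = (126001, 15060).


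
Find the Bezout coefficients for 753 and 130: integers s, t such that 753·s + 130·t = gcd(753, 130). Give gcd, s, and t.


Euclidean algorithm on (753, 130) — divide until remainder is 0:
  753 = 5 · 130 + 103
  130 = 1 · 103 + 27
  103 = 3 · 27 + 22
  27 = 1 · 22 + 5
  22 = 4 · 5 + 2
  5 = 2 · 2 + 1
  2 = 2 · 1 + 0
gcd(753, 130) = 1.
Track Bezout coefficients alongside the remainders: start with r₀ = 753 = a·1 + b·0 (s = 1, t = 0) and r₁ = 130 = a·0 + b·1 (s = 0, t = 1); each new remainder r_{k+1} = r_{k-1} − q_k·r_k inherits s_{k+1} = s_{k-1} − q_k·s_k, t_{k+1} = t_{k-1} − q_k·t_k, so r_k = a·s_k + b·t_k at every step:
  q = 5: r = 103, s = 1 − 5·0 = 1, t = 0 − 5·1 = -5  (check: 753·1 + 130·(-5) = 103)
  q = 1: r = 27, s = 0 − 1·1 = -1, t = 1 − 1·(-5) = 6  (check: 753·(-1) + 130·6 = 27)
  q = 3: r = 22, s = 1 − 3·(-1) = 4, t = -5 − 3·6 = -23  (check: 753·4 + 130·(-23) = 22)
  q = 1: r = 5, s = -1 − 1·4 = -5, t = 6 − 1·(-23) = 29  (check: 753·(-5) + 130·29 = 5)
  q = 4: r = 2, s = 4 − 4·(-5) = 24, t = -23 − 4·29 = -139  (check: 753·24 + 130·(-139) = 2)
  q = 2: r = 1, s = -5 − 2·24 = -53, t = 29 − 2·(-139) = 307  (check: 753·(-53) + 130·307 = 1)
The row with r = 1 (the gcd) gives the Bezout coefficients s = -53, t = 307.
Result: 753 · (-53) + 130 · (307) = 1.

gcd(753, 130) = 1; s = -53, t = 307 (check: 753·(-53) + 130·307 = 1).


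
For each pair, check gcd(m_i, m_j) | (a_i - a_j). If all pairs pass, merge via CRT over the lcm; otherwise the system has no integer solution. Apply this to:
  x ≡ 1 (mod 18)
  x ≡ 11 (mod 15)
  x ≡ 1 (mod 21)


Moduli 18, 15, 21 are not pairwise coprime, so CRT works modulo lcm(m_i) when all pairwise compatibility conditions hold.
Pairwise compatibility: gcd(m_i, m_j) must divide a_i - a_j for every pair.
Merge one congruence at a time:
  Start: x ≡ 1 (mod 18).
  Combine with x ≡ 11 (mod 15): gcd(18, 15) = 3, and 11 - 1 = 10 is NOT divisible by 3.
    ⇒ system is inconsistent (no integer solution).

No solution (the system is inconsistent).


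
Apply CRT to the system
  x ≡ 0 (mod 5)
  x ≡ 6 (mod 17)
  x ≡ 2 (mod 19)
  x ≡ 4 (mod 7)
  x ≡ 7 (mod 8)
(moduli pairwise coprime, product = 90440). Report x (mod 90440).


Product of moduli M = 5 · 17 · 19 · 7 · 8 = 90440.
Merge one congruence at a time:
  Start: x ≡ 0 (mod 5).
  Combine with x ≡ 6 (mod 17); new modulus lcm = 85.
    Write x = 0 + 5·t and substitute into x ≡ 6 (mod 17): 5·t ≡ 6 − 0 = 6 (mod 17).
    The inverse of 5 mod 17 is 7 (since 5·7 = 35 = 2·17 + 1), so t ≡ 7·6 = 42 ≡ 8 (mod 17).
    Then x = 0 + 5·8 = 40, valid modulo lcm(5, 17) = 85: x ≡ 40 (mod 85).
  Combine with x ≡ 2 (mod 19); new modulus lcm = 1615.
    Write x = 40 + 85·t and substitute into x ≡ 2 (mod 19): 85·t ≡ 2 − 40 = -38 (mod 19).
    Reduce coefficients mod 19: 9·t ≡ 0 (mod 19).
    The inverse of 9 mod 19 is 17 (since 9·17 = 153 = 8·19 + 1), so t ≡ 17·0 = 0 ≡ 0 (mod 19).
    Then x = 40 + 85·0 = 40, valid modulo lcm(85, 19) = 1615: x ≡ 40 (mod 1615).
  Combine with x ≡ 4 (mod 7); new modulus lcm = 11305.
    Write x = 40 + 1615·t and substitute into x ≡ 4 (mod 7): 1615·t ≡ 4 − 40 = -36 (mod 7).
    Reduce coefficients mod 7: 5·t ≡ 6 (mod 7).
    The inverse of 5 mod 7 is 3 (since 5·3 = 15 = 2·7 + 1), so t ≡ 3·6 = 18 ≡ 4 (mod 7).
    Then x = 40 + 1615·4 = 6500, valid modulo lcm(1615, 7) = 11305: x ≡ 6500 (mod 11305).
  Combine with x ≡ 7 (mod 8); new modulus lcm = 90440.
    Write x = 6500 + 11305·t and substitute into x ≡ 7 (mod 8): 11305·t ≡ 7 − 6500 = -6493 (mod 8).
    Reduce coefficients mod 8: 1·t ≡ 3 (mod 8).
    So t ≡ 3 (mod 8).
    Then x = 6500 + 11305·3 = 40415, valid modulo lcm(11305, 8) = 90440: x ≡ 40415 (mod 90440).
Verify against each original: 40415 mod 5 = 0, 40415 mod 17 = 6, 40415 mod 19 = 2, 40415 mod 7 = 4, 40415 mod 8 = 7.

x ≡ 40415 (mod 90440).


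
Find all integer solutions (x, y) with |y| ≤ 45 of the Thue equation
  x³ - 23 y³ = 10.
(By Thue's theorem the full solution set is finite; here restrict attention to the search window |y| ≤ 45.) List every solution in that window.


The equation is x³ - 23y³ = 10. For fixed y, x³ = 23·y³ + 10, so a solution requires the RHS to be a perfect cube.
Strategy: iterate y from -45 to 45, compute RHS = 23·y³ + 10, and check whether it is a (positive or negative) perfect cube.
Check small values of y:
  y = 0: RHS = 10 is not a perfect cube.
  y = 1: RHS = 33 is not a perfect cube.
  y = -1: RHS = -13 is not a perfect cube.
  y = 2: RHS = 194 is not a perfect cube.
  y = -2: RHS = -174 is not a perfect cube.
  y = 3: RHS = 631 is not a perfect cube.
  y = -3: RHS = -611 is not a perfect cube.
Continuing the search up to |y| = 45 finds no solutions either.
No (x, y) in the scanned range satisfies the equation.

No integer solutions with |y| ≤ 45.


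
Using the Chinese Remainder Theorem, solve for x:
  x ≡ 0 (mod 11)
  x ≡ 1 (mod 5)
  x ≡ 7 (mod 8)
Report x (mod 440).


Moduli 11, 5, 8 are pairwise coprime; by CRT there is a unique solution modulo M = 11 · 5 · 8 = 440.
Solve pairwise, accumulating the modulus:
  Start with x ≡ 0 (mod 11).
  Combine with x ≡ 1 (mod 5): since gcd(11, 5) = 1, we get a unique residue mod 55.
    Write x = 0 + 11·t and substitute into x ≡ 1 (mod 5): 11·t ≡ 1 − 0 = 1 (mod 5).
    Reduce coefficients mod 5: 1·t ≡ 1 (mod 5).
    So t ≡ 1 (mod 5).
    Then x = 0 + 11·1 = 11, valid modulo lcm(11, 5) = 55: x ≡ 11 (mod 55).
  Combine with x ≡ 7 (mod 8): since gcd(55, 8) = 1, we get a unique residue mod 440.
    Write x = 11 + 55·t and substitute into x ≡ 7 (mod 8): 55·t ≡ 7 − 11 = -4 (mod 8).
    Reduce coefficients mod 8: 7·t ≡ 4 (mod 8).
    The inverse of 7 mod 8 is 7 (since 7·7 = 49 = 6·8 + 1), so t ≡ 7·4 = 28 ≡ 4 (mod 8).
    Then x = 11 + 55·4 = 231, valid modulo lcm(55, 8) = 440: x ≡ 231 (mod 440).
Verify: 231 mod 11 = 0 ✓, 231 mod 5 = 1 ✓, 231 mod 8 = 7 ✓.

x ≡ 231 (mod 440).


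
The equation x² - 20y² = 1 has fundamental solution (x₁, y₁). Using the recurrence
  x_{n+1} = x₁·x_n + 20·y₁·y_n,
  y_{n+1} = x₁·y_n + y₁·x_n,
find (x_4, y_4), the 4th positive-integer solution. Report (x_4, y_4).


Step 1: Find the fundamental solution (x₁, y₁) of x² - 20y² = 1.
  Expand √20 as a continued fraction. a₀ = ⌊√20⌋ = 4; iterate m_{k+1} = d_k·a_k − m_k, d_{k+1} = (20 − m_{k+1}²)/d_k, a_{k+1} = ⌊(a₀ + m_{k+1})/d_{k+1}⌋ (starting m₀ = 0, d₀ = 1), with convergents p_k = a_k·p_{k-1} + p_{k-2}, q_k = a_k·q_{k-1} + q_{k-2} (p₋₁ = 1, q₋₁ = 0):
  k = 0: a₀ = 4; p₀/q₀ = 4/1; p₀² − 20·q₀² = 16 − 20 = -4.
  k = 1: m = 4, d = 4, a = ⌊(4 + 4)/4⌋ = 2; p/q = (2·4 + 1)/(2·1 + 0) = 9/2; p² − 20·q² = 81 − 80 = 1.
  The first convergent with p² − 20·q² = 1 gives the fundamental solution (x₁, y₁) = (9, 2).
Step 2: Apply the recurrence (x_{n+1}, y_{n+1}) = (x₁x_n + 20y₁y_n, x₁y_n + y₁x_n) repeatedly.
  From (x_1, y_1) = (9, 2): x_2 = 9·9 + 20·2·2 = 161; y_2 = 9·2 + 2·9 = 36.
  From (x_2, y_2) = (161, 36): x_3 = 9·161 + 20·2·36 = 2889; y_3 = 9·36 + 2·161 = 646.
  From (x_3, y_3) = (2889, 646): x_4 = 9·2889 + 20·2·646 = 51841; y_4 = 9·646 + 2·2889 = 11592.
Step 3: Verify x_4² - 20·y_4² = 2687489281 - 2687489280 = 1 (should be 1). ✓

(x_1, y_1) = (9, 2); (x_4, y_4) = (51841, 11592).


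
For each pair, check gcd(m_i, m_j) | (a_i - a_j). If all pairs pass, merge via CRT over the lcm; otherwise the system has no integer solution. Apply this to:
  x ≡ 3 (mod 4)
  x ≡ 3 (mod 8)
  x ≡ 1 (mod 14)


Moduli 4, 8, 14 are not pairwise coprime, so CRT works modulo lcm(m_i) when all pairwise compatibility conditions hold.
Pairwise compatibility: gcd(m_i, m_j) must divide a_i - a_j for every pair.
Merge one congruence at a time:
  Start: x ≡ 3 (mod 4).
  Combine with x ≡ 3 (mod 8): gcd(4, 8) = 4; 3 - 3 = 0, which IS divisible by 4, so compatible.
    Write x = 3 + 4·t and substitute into x ≡ 3 (mod 8): 4·t ≡ 3 − 3 = 0 (mod 8).
    Divide the congruence (and modulus) by g = 4: 1·t ≡ 0 (mod 2).
    So t ≡ 0 (mod 2).
    Then x = 3 + 4·0 = 3, valid modulo lcm(4, 8) = 8: x ≡ 3 (mod 8).
  Combine with x ≡ 1 (mod 14): gcd(8, 14) = 2; 1 - 3 = -2, which IS divisible by 2, so compatible.
    Write x = 3 + 8·t and substitute into x ≡ 1 (mod 14): 8·t ≡ 1 − 3 = -2 (mod 14).
    Divide the congruence (and modulus) by g = 2: 4·t ≡ -1 (mod 7).
    Reduce coefficients mod 7: 4·t ≡ 6 (mod 7).
    The inverse of 4 mod 7 is 2 (since 4·2 = 8 = 1·7 + 1), so t ≡ 2·6 = 12 ≡ 5 (mod 7).
    Then x = 3 + 8·5 = 43, valid modulo lcm(8, 14) = 56: x ≡ 43 (mod 56).
Verify: 43 mod 4 = 3, 43 mod 8 = 3, 43 mod 14 = 1.

x ≡ 43 (mod 56).


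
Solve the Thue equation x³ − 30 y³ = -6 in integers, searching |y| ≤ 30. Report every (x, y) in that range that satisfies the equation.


The equation is x³ - 30y³ = -6. For fixed y, x³ = 30·y³ − 6, so a solution requires the RHS to be a perfect cube.
Strategy: iterate y from -30 to 30, compute RHS = 30·y³ − 6, and check whether it is a (positive or negative) perfect cube.
Check small values of y:
  y = 0: RHS = -6 is not a perfect cube.
  y = 1: RHS = 24 is not a perfect cube.
  y = -1: RHS = -36 is not a perfect cube.
  y = 2: RHS = 234 is not a perfect cube.
  y = -2: RHS = -246 is not a perfect cube.
  y = 3: RHS = 804 is not a perfect cube.
  y = -3: RHS = -816 is not a perfect cube.
Continuing the search up to |y| = 30 finds no solutions either.
No (x, y) in the scanned range satisfies the equation.

No integer solutions with |y| ≤ 30.


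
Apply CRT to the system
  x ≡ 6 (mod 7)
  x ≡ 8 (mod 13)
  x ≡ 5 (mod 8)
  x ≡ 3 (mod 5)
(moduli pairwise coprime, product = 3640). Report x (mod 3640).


Product of moduli M = 7 · 13 · 8 · 5 = 3640.
Merge one congruence at a time:
  Start: x ≡ 6 (mod 7).
  Combine with x ≡ 8 (mod 13); new modulus lcm = 91.
    Write x = 6 + 7·t and substitute into x ≡ 8 (mod 13): 7·t ≡ 8 − 6 = 2 (mod 13).
    The inverse of 7 mod 13 is 2 (since 7·2 = 14 = 1·13 + 1), so t ≡ 2·2 = 4 ≡ 4 (mod 13).
    Then x = 6 + 7·4 = 34, valid modulo lcm(7, 13) = 91: x ≡ 34 (mod 91).
  Combine with x ≡ 5 (mod 8); new modulus lcm = 728.
    Write x = 34 + 91·t and substitute into x ≡ 5 (mod 8): 91·t ≡ 5 − 34 = -29 (mod 8).
    Reduce coefficients mod 8: 3·t ≡ 3 (mod 8).
    The inverse of 3 mod 8 is 3 (since 3·3 = 9 = 1·8 + 1), so t ≡ 3·3 = 9 ≡ 1 (mod 8).
    Then x = 34 + 91·1 = 125, valid modulo lcm(91, 8) = 728: x ≡ 125 (mod 728).
  Combine with x ≡ 3 (mod 5); new modulus lcm = 3640.
    Write x = 125 + 728·t and substitute into x ≡ 3 (mod 5): 728·t ≡ 3 − 125 = -122 (mod 5).
    Reduce coefficients mod 5: 3·t ≡ 3 (mod 5).
    The inverse of 3 mod 5 is 2 (since 3·2 = 6 = 1·5 + 1), so t ≡ 2·3 = 6 ≡ 1 (mod 5).
    Then x = 125 + 728·1 = 853, valid modulo lcm(728, 5) = 3640: x ≡ 853 (mod 3640).
Verify against each original: 853 mod 7 = 6, 853 mod 13 = 8, 853 mod 8 = 5, 853 mod 5 = 3.

x ≡ 853 (mod 3640).


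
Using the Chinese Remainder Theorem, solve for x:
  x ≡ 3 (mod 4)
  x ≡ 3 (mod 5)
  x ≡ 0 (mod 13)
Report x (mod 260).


Moduli 4, 5, 13 are pairwise coprime; by CRT there is a unique solution modulo M = 4 · 5 · 13 = 260.
Solve pairwise, accumulating the modulus:
  Start with x ≡ 3 (mod 4).
  Combine with x ≡ 3 (mod 5): since gcd(4, 5) = 1, we get a unique residue mod 20.
    Write x = 3 + 4·t and substitute into x ≡ 3 (mod 5): 4·t ≡ 3 − 3 = 0 (mod 5).
    The inverse of 4 mod 5 is 4 (since 4·4 = 16 = 3·5 + 1), so t ≡ 4·0 = 0 ≡ 0 (mod 5).
    Then x = 3 + 4·0 = 3, valid modulo lcm(4, 5) = 20: x ≡ 3 (mod 20).
  Combine with x ≡ 0 (mod 13): since gcd(20, 13) = 1, we get a unique residue mod 260.
    Write x = 3 + 20·t and substitute into x ≡ 0 (mod 13): 20·t ≡ 0 − 3 = -3 (mod 13).
    Reduce coefficients mod 13: 7·t ≡ 10 (mod 13).
    The inverse of 7 mod 13 is 2 (since 7·2 = 14 = 1·13 + 1), so t ≡ 2·10 = 20 ≡ 7 (mod 13).
    Then x = 3 + 20·7 = 143, valid modulo lcm(20, 13) = 260: x ≡ 143 (mod 260).
Verify: 143 mod 4 = 3 ✓, 143 mod 5 = 3 ✓, 143 mod 13 = 0 ✓.

x ≡ 143 (mod 260).


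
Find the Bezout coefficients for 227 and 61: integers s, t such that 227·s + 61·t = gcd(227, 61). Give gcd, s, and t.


Euclidean algorithm on (227, 61) — divide until remainder is 0:
  227 = 3 · 61 + 44
  61 = 1 · 44 + 17
  44 = 2 · 17 + 10
  17 = 1 · 10 + 7
  10 = 1 · 7 + 3
  7 = 2 · 3 + 1
  3 = 3 · 1 + 0
gcd(227, 61) = 1.
Track Bezout coefficients alongside the remainders: start with r₀ = 227 = a·1 + b·0 (s = 1, t = 0) and r₁ = 61 = a·0 + b·1 (s = 0, t = 1); each new remainder r_{k+1} = r_{k-1} − q_k·r_k inherits s_{k+1} = s_{k-1} − q_k·s_k, t_{k+1} = t_{k-1} − q_k·t_k, so r_k = a·s_k + b·t_k at every step:
  q = 3: r = 44, s = 1 − 3·0 = 1, t = 0 − 3·1 = -3  (check: 227·1 + 61·(-3) = 44)
  q = 1: r = 17, s = 0 − 1·1 = -1, t = 1 − 1·(-3) = 4  (check: 227·(-1) + 61·4 = 17)
  q = 2: r = 10, s = 1 − 2·(-1) = 3, t = -3 − 2·4 = -11  (check: 227·3 + 61·(-11) = 10)
  q = 1: r = 7, s = -1 − 1·3 = -4, t = 4 − 1·(-11) = 15  (check: 227·(-4) + 61·15 = 7)
  q = 1: r = 3, s = 3 − 1·(-4) = 7, t = -11 − 1·15 = -26  (check: 227·7 + 61·(-26) = 3)
  q = 2: r = 1, s = -4 − 2·7 = -18, t = 15 − 2·(-26) = 67  (check: 227·(-18) + 61·67 = 1)
The row with r = 1 (the gcd) gives the Bezout coefficients s = -18, t = 67.
Result: 227 · (-18) + 61 · (67) = 1.

gcd(227, 61) = 1; s = -18, t = 67 (check: 227·(-18) + 61·67 = 1).


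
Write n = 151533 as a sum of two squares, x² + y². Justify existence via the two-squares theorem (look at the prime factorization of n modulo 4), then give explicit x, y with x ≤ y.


Step 1: Factor n = 151533 = 3^2 · 113 · 149.
Step 2: Check the mod-4 condition on each prime factor: 3 ≡ 3 (mod 4), exponent 2 (must be even); 113 ≡ 1 (mod 4), exponent 1; 149 ≡ 1 (mod 4), exponent 1.
All primes ≡ 3 (mod 4) appear to even exponent (or don't appear), so by the two-squares theorem n IS expressible as a sum of two squares.
Step 3: Build a representation. Group n = k² · m with k = 3 and m = 113 · 149 = 16837 (a product of primes ≡ 1 (mod 4)); a representation of m scales to one of n via (k·x)² + (k·y)² = k²(x² + y²). Each prime p ≡ 1 (mod 4) is itself a sum of two squares; find a² by testing p − a² for a perfect square:
  113: 113 − 1² = 112, 113 − 2² = 109, 113 − 3² = 104, 113 − 4² = 97, 113 − 5² = 88, 113 − 6² = 77, 113 − 7² = 64 = 8² ⇒ 113 = 7² + 8².
  149: 149 − 1² = 148, 149 − 2² = 145, 149 − 3² = 140, 149 − 4² = 133, 149 − 5² = 124, 149 − 6² = 113, 149 − 7² = 100 = 10² ⇒ 149 = 7² + 10².
  Combine using the Brahmagupta–Fibonacci identity (a² + b²)(c² + d²) = (ac − bd)² + (ad + bc)² = (ac + bd)² + (ad − bc)²:
  113 · 149 = 16837: from (7² + 8²)(7² + 10²), take (7·7 − 8·10, 7·10 + 8·7) = (49 − 80, 70 + 56) = (-31, 126); dropping signs (only squares matter) gives (31, 126); check 31² + 126² = 961 + 15876 = 16837 ✓.
  Scale by k = 3: (3·31, 3·126) = (93, 378).
Step 4: Order so x ≤ y and verify: 93² + 378² = 8649 + 142884 = 151533 = n. ✓

n = 151533 = 93² + 378² (one valid representation with x ≤ y).


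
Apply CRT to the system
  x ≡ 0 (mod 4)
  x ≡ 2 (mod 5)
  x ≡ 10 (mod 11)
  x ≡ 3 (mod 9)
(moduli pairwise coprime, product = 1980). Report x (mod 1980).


Product of moduli M = 4 · 5 · 11 · 9 = 1980.
Merge one congruence at a time:
  Start: x ≡ 0 (mod 4).
  Combine with x ≡ 2 (mod 5); new modulus lcm = 20.
    Write x = 0 + 4·t and substitute into x ≡ 2 (mod 5): 4·t ≡ 2 − 0 = 2 (mod 5).
    The inverse of 4 mod 5 is 4 (since 4·4 = 16 = 3·5 + 1), so t ≡ 4·2 = 8 ≡ 3 (mod 5).
    Then x = 0 + 4·3 = 12, valid modulo lcm(4, 5) = 20: x ≡ 12 (mod 20).
  Combine with x ≡ 10 (mod 11); new modulus lcm = 220.
    Write x = 12 + 20·t and substitute into x ≡ 10 (mod 11): 20·t ≡ 10 − 12 = -2 (mod 11).
    Reduce coefficients mod 11: 9·t ≡ 9 (mod 11).
    The inverse of 9 mod 11 is 5 (since 9·5 = 45 = 4·11 + 1), so t ≡ 5·9 = 45 ≡ 1 (mod 11).
    Then x = 12 + 20·1 = 32, valid modulo lcm(20, 11) = 220: x ≡ 32 (mod 220).
  Combine with x ≡ 3 (mod 9); new modulus lcm = 1980.
    Write x = 32 + 220·t and substitute into x ≡ 3 (mod 9): 220·t ≡ 3 − 32 = -29 (mod 9).
    Reduce coefficients mod 9: 4·t ≡ 7 (mod 9).
    The inverse of 4 mod 9 is 7 (since 4·7 = 28 = 3·9 + 1), so t ≡ 7·7 = 49 ≡ 4 (mod 9).
    Then x = 32 + 220·4 = 912, valid modulo lcm(220, 9) = 1980: x ≡ 912 (mod 1980).
Verify against each original: 912 mod 4 = 0, 912 mod 5 = 2, 912 mod 11 = 10, 912 mod 9 = 3.

x ≡ 912 (mod 1980).
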